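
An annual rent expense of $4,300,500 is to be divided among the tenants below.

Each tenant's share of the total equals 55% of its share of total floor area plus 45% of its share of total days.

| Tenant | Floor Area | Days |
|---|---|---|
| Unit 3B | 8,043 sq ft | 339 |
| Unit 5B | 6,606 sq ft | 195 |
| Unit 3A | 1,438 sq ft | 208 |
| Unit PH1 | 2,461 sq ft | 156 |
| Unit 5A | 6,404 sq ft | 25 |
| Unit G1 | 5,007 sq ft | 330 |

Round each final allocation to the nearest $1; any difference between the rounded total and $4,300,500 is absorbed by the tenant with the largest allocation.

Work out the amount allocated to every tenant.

Totals — floor area 29,959, days 1,253.
Combined weights (55% floor area + 45% days): Unit 3B 0.2694; Unit 5B 0.1913; Unit 3A 0.1011; Unit PH1 0.1012; Unit 5A 0.1265; Unit G1 0.2104.
Proportional shares: Unit 3B 1,158,574.49; Unit 5B 822,718.62; Unit 3A 434,781.11; Unit PH1 435,234.76; Unit 5A 544,210.19; Unit G1 904,980.82.
Rounded to nearest $1: Unit 3B $1,158,574; Unit 5B $822,719; Unit 3A $434,781; Unit PH1 $435,235; Unit 5A $544,210; Unit G1 $904,981. Sum = $4,300,500.
Rounded total matches; no reconciliation needed.

Unit 3B: $1,158,574 · Unit 5B: $822,719 · Unit 3A: $434,781 · Unit PH1: $435,235 · Unit 5A: $544,210 · Unit G1: $904,981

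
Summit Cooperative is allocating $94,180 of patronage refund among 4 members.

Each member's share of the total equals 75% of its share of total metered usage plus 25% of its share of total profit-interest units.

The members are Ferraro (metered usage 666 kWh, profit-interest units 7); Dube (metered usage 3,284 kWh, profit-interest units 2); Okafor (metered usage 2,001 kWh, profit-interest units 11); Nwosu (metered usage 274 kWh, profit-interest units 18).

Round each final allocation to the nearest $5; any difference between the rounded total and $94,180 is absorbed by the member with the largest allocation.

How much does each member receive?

Ferraro: $11,895 | Dube: $38,505 | Okafor: $29,520 | Nwosu: $14,260

Totals — metered usage 6,225, profit-interest units 38.
Combined weights (75% metered usage + 25% profit-interest units): Ferraro 0.1263; Dube 0.4088; Okafor 0.3135; Nwosu 0.1514.
Pro-rata amounts: Ferraro 11,894.33; Dube 38,502.72; Okafor 29,520.98; Nwosu 14,261.97.
Rounded to nearest $5: Ferraro $11,895; Dube $38,505; Okafor $29,520; Nwosu $14,260. Sum = $94,180.
No rounding difference to absorb.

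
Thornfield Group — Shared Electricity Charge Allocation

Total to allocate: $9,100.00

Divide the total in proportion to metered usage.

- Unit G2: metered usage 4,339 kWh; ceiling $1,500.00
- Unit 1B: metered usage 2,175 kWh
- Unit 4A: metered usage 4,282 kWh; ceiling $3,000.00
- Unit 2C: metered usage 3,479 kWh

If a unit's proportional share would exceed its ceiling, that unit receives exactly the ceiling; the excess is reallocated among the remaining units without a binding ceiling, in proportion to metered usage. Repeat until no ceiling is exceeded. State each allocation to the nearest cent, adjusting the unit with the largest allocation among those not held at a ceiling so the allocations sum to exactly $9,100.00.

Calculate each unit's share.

Metered usage total: 14,275.
Unconstrained shares: Unit G2 2,766.0175; Unit 1B 1,386.5149; Unit 4A 2,729.6813; Unit 2C 2,217.7863.
Held at cap: Unit G2 ($1,500.00); remaining pool $7,600.00 reallocated over remaining metered usage 9,936.
Held at cap: Unit 4A ($3,000.00); remaining pool $4,600.00 reallocated over remaining metered usage 5,654.
Remaining shares: Unit 1B 1,769.5437 → $1,769.54; Unit 2C 2,830.4563 → $2,830.46.

Unit G2: $1,500.00; Unit 1B: $1,769.54; Unit 4A: $3,000.00; Unit 2C: $2,830.46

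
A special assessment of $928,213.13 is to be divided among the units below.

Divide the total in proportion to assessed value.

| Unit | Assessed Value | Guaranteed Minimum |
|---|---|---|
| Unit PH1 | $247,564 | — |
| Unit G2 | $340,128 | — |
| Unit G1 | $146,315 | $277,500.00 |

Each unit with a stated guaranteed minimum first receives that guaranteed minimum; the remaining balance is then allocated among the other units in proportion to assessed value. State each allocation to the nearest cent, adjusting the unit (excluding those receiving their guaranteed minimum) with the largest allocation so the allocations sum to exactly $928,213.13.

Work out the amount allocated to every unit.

Unit PH1: $274,111.52 · Unit G2: $376,601.61 · Unit G1: $277,500.00

Guaranteed amounts: Unit G1 $277,500.00. Remaining pool $650,713.13.
Remaining pool split over remaining assessed value 587,692: Unit PH1 274,111.5164 → $274,111.52; Unit G2 376,601.6136 → $376,601.61.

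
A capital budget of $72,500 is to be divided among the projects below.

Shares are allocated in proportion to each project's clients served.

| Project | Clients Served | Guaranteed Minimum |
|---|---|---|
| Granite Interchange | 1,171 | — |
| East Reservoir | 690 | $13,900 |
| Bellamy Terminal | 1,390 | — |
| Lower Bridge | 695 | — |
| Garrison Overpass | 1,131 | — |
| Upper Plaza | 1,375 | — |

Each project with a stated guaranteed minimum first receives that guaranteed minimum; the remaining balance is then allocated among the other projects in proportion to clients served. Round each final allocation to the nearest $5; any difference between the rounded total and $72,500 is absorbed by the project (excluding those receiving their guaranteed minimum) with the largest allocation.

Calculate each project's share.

Granite Interchange: $11,910 | East Reservoir: $13,900 | Bellamy Terminal: $14,135 | Lower Bridge: $7,070 | Garrison Overpass: $11,500 | Upper Plaza: $13,985

Guaranteed amounts: East Reservoir $13,900. Remaining pool $58,600.
Remaining pool split over remaining clients served 5,762: Granite Interchange 11,909.16 → $11,910; Bellamy Terminal 14,136.41 → $14,135; Lower Bridge 7,068.21 → $7,070; Garrison Overpass 11,502.36 → $11,500; Upper Plaza 13,983.86 → $13,985.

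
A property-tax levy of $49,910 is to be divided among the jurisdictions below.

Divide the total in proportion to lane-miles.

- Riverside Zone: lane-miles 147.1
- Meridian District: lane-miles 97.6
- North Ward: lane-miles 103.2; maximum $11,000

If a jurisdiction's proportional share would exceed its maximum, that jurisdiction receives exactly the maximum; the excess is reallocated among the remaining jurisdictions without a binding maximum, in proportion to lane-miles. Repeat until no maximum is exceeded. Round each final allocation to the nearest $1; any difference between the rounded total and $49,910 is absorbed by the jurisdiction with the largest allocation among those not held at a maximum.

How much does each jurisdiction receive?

Lane-miles total: 347.9.
Unconstrained shares: Riverside Zone 21,103.08; Meridian District 14,001.77; North Ward 14,805.15.
Cap binds for North Ward ($11,000); balance $38,910 reallocated over remaining lane-miles 244.7.
Shares after redistribution: Riverside Zone 23,390.52 → $23,391; Meridian District 15,519.48 → $15,519.

Riverside Zone: $23,391 · Meridian District: $15,519 · North Ward: $11,000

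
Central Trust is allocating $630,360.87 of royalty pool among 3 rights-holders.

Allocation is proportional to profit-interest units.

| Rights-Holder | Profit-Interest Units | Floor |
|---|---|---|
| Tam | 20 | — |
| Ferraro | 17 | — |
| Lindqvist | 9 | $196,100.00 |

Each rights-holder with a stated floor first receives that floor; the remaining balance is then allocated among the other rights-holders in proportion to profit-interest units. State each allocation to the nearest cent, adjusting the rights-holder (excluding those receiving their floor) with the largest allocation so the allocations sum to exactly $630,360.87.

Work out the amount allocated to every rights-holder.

Minimums first: Lindqvist $196,100.00. Balance $434,260.87.
Balance split over remaining profit-interest units 37: Tam 234,735.6054 → $234,735.61; Ferraro 199,525.2646 → $199,525.26.

Tam: $234,735.61; Ferraro: $199,525.26; Lindqvist: $196,100.00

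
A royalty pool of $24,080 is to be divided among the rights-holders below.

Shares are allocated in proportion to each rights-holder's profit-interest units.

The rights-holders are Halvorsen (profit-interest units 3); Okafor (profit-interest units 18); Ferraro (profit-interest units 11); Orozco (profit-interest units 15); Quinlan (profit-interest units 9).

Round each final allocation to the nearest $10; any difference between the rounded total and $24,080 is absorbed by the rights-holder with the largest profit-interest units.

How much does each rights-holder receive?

Halvorsen: $1,290 | Okafor: $7,740 | Ferraro: $4,730 | Orozco: $6,450 | Quinlan: $3,870

Total profit-interest units = 3 + 18 + 11 + 15 + 9 = 56.
Pro-rata amounts: Halvorsen 1,290.00; Okafor 7,740.00; Ferraro 4,730.00; Orozco 6,450.00; Quinlan 3,870.00.
After rounding ($10): Halvorsen $1,290; Okafor $7,740; Ferraro $4,730; Orozco $6,450; Quinlan $3,870. Sum = $24,080.
No rounding difference to absorb.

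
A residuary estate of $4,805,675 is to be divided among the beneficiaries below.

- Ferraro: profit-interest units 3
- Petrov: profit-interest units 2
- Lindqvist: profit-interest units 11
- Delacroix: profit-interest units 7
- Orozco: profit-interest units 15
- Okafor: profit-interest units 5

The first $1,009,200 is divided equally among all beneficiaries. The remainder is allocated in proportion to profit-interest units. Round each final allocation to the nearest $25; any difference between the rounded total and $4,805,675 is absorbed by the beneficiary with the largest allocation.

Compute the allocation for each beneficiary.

Ferraro: $433,075 | Petrov: $344,775 | Lindqvist: $1,139,400 | Delacroix: $786,225 | Orozco: $1,492,550 | Okafor: $609,650

First tranche $1,009,200 split equally: $168,200 each.
Remainder $3,796,475 by profit-interest units (total 43): Ferraro 264,870.35 → $264,875; Petrov 176,580.23 → $176,575; Lindqvist 971,191.28 → $971,200; Delacroix 618,030.81 → $618,025; Orozco 1,324,351.74 → $1,324,350; Okafor 441,450.58 → $441,450.
Totals: Ferraro $168,200 + $264,875 = $433,075; Petrov $168,200 + $176,575 = $344,775; Lindqvist $168,200 + $971,200 = $1,139,400; Delacroix $168,200 + $618,025 = $786,225; Orozco $168,200 + $1,324,350 = $1,492,550; Okafor $168,200 + $441,450 = $609,650.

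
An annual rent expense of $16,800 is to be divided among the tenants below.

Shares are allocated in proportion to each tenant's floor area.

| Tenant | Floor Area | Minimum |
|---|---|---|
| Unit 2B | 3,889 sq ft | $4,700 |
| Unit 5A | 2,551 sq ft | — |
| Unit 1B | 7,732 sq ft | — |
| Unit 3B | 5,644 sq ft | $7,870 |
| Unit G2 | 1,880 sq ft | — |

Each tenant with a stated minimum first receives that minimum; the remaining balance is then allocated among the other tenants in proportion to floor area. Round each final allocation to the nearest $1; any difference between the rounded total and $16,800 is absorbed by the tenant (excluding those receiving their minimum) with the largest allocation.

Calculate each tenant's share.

Minimums first: Unit 2B $4,700; Unit 3B $7,870. Remaining pool $4,230.
Remaining pool split over remaining floor area 12,163: Unit 5A 887.18 → $887; Unit 1B 2,689.00 → $2,689; Unit G2 653.82 → $654.

Unit 2B: $4,700; Unit 5A: $887; Unit 1B: $2,689; Unit 3B: $7,870; Unit G2: $654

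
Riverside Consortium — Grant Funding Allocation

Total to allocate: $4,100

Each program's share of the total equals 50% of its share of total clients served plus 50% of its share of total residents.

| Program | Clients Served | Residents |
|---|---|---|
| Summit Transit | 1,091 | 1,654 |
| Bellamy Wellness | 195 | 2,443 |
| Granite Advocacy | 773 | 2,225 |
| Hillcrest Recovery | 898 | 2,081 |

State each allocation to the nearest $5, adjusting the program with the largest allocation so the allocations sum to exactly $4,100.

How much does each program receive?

Clients served total 2,957; residents total 8,403.
Blended shares (50% clients served + 50% residents): Summit Transit 0.2829; Bellamy Wellness 0.1783; Granite Advocacy 0.2631; Hillcrest Recovery 0.2757.
Unrounded shares: Summit Transit 1,159.87; Bellamy Wellness 731.18; Granite Advocacy 1,078.71; Hillcrest Recovery 1,130.24.
At nearest $5: Summit Transit $1,160; Bellamy Wellness $730; Granite Advocacy $1,080; Hillcrest Recovery $1,130. Sum = $4,100.
Rounded total matches; no reconciliation needed.

Summit Transit: $1,160 | Bellamy Wellness: $730 | Granite Advocacy: $1,080 | Hillcrest Recovery: $1,130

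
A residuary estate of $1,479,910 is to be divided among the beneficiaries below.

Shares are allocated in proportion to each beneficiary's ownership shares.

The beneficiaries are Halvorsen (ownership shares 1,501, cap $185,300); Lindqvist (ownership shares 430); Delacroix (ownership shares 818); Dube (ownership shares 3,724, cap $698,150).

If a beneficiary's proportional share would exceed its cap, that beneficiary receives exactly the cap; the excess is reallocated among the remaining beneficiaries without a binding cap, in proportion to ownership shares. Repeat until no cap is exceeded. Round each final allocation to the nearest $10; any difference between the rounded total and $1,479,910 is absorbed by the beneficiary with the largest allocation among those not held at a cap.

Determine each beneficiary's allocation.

Combined ownership shares = 6,473.
Pro-rata shares before constraints: Halvorsen 343,170.85; Lindqvist 98,310.10; Delacroix 187,017.82; Dube 851,411.22.
Capped: Halvorsen ($185,300), Dube ($698,150); balance $596,460 reallocated over remaining ownership shares 1,248.
Shares after redistribution: Lindqvist 205,511.06 → $205,510; Delacroix 390,948.94 → $390,950.

Halvorsen: $185,300 | Lindqvist: $205,510 | Delacroix: $390,950 | Dube: $698,150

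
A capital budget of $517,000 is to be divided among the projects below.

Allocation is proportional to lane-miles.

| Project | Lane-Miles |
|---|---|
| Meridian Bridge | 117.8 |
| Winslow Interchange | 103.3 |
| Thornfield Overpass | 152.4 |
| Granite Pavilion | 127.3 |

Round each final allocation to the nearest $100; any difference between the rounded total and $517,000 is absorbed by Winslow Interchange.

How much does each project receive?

Total lane-miles = 500.8.
Unrounded shares: Meridian Bridge 117.8/500.8 × $517,000 = 121,610.62; Winslow Interchange 103.3/500.8 × $517,000 = 106,641.57; Thornfield Overpass 152.4/500.8 × $517,000 = 157,329.87; Granite Pavilion 127.3/500.8 × $517,000 = 131,417.93.
After rounding ($100): Meridian Bridge $121,600; Winslow Interchange $106,600; Thornfield Overpass $157,300; Granite Pavilion $131,400. Sum = $516,900.
Difference $517,000 − $516,900 = +$100 applied to Winslow Interchange: Winslow Interchange becomes $106,700.

Meridian Bridge: $121,600 | Winslow Interchange: $106,700 | Thornfield Overpass: $157,300 | Granite Pavilion: $131,400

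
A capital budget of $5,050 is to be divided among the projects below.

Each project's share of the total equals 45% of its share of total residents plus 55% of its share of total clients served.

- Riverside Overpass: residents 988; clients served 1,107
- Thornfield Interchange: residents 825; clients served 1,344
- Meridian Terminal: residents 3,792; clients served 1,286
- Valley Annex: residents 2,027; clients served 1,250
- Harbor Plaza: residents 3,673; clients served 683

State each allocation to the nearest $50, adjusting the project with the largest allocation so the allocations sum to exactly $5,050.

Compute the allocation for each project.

Totals — residents 11,305, clients served 5,670.
Composite weights (45% residents + 55% clients served): Riverside Overpass 0.1467; Thornfield Interchange 0.1632; Meridian Terminal 0.2757; Valley Annex 0.2019; Harbor Plaza 0.2125.
Raw shares: Riverside Overpass 740.88; Thornfield Interchange 824.21; Meridian Terminal 1,392.22; Valley Annex 1,019.79; Harbor Plaza 1,072.91.
Rounded to nearest $50: Riverside Overpass $750; Thornfield Interchange $800; Meridian Terminal $1,400; Valley Annex $1,000; Harbor Plaza $1,050. Sum = $5,000.
Difference $5,050 − $5,000 = +$50 applied to largest allocation (Meridian Terminal): Meridian Terminal becomes $1,450.

Riverside Overpass: $750; Thornfield Interchange: $800; Meridian Terminal: $1,450; Valley Annex: $1,000; Harbor Plaza: $1,050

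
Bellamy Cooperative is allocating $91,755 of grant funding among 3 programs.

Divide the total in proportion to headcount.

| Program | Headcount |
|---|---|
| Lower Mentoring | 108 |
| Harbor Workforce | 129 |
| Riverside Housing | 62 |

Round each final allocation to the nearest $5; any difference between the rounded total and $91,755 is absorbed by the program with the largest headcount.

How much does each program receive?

Lower Mentoring: $33,140 | Harbor Workforce: $39,590 | Riverside Housing: $19,025

Total headcount = 299.
Raw shares: Lower Mentoring 108/299 × $91,755 = 33,142.27; Harbor Workforce 129/299 × $91,755 = 39,586.61; Riverside Housing 62/299 × $91,755 = 19,026.12.
At nearest $5: Lower Mentoring $33,140; Harbor Workforce $39,585; Riverside Housing $19,025. Sum = $91,750.
Difference $91,755 − $91,750 = +$5 applied to largest headcount (Harbor Workforce): Harbor Workforce becomes $39,590.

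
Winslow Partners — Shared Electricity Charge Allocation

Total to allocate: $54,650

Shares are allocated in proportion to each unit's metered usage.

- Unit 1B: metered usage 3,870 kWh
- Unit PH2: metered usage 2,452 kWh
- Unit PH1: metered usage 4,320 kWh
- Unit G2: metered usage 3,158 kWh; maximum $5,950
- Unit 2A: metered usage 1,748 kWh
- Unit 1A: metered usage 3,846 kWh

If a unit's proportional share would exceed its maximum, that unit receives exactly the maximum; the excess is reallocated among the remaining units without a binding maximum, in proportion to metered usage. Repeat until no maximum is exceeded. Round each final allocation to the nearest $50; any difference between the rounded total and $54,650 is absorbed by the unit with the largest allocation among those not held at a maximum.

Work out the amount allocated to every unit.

Unit 1B: $11,600 | Unit PH2: $7,350 | Unit PH1: $12,950 | Unit G2: $5,950 | Unit 2A: $5,250 | Unit 1A: $11,550

Combined metered usage = 19,394.
Pro-rata shares before constraints: Unit 1B 10,905.20; Unit PH2 6,909.45; Unit PH1 12,173.25; Unit G2 8,898.87; Unit 2A 4,925.66; Unit 1A 10,837.57.
Cap binds for Unit G2 ($5,950); remaining pool $48,700 reallocated over remaining metered usage 16,236.
Remaining shares: Unit 1B 11,608.09 → $11,600; Unit PH2 7,354.79 → $7,350; Unit PH1 12,957.87 → $12,950; Unit 2A 5,243.14 → $5,250; Unit 1A 11,536.10 → $11,550.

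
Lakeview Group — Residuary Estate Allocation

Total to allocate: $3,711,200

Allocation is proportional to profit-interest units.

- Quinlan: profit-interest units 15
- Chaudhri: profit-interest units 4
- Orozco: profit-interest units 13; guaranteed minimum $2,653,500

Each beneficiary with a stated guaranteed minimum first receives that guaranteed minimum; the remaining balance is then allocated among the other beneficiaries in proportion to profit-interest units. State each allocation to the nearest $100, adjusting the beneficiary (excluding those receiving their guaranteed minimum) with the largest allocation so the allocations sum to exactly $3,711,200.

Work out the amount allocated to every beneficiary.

Quinlan: $835,000 · Chaudhri: $222,700 · Orozco: $2,653,500

Guaranteed amounts: Orozco $2,653,500. Balance $1,057,700.
Balance split over remaining profit-interest units 19: Quinlan 835,026.32 → $835,000; Chaudhri 222,673.68 → $222,700.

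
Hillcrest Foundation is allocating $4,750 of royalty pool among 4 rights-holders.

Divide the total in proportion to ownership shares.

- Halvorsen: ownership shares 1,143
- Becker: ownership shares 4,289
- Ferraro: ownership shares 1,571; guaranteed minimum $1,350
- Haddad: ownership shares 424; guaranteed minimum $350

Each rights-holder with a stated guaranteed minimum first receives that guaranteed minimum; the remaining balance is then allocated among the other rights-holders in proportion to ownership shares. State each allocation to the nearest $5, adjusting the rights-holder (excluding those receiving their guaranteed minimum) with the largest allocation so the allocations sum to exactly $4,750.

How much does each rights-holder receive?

Fund the minimums — Ferraro $1,350; Haddad $350. Residual $3,050.
Residual split over remaining ownership shares 5,432: Halvorsen 641.78 → $640; Becker 2,408.22 → $2,410.

Halvorsen: $640; Becker: $2,410; Ferraro: $1,350; Haddad: $350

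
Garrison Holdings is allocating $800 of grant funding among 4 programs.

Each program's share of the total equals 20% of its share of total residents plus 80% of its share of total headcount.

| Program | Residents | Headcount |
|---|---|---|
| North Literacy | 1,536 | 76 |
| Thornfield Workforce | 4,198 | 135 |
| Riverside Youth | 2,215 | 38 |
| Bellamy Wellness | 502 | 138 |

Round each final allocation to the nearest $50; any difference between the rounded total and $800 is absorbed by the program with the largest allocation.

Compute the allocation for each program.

North Literacy: $150 | Thornfield Workforce: $300 | Riverside Youth: $100 | Bellamy Wellness: $250

Residents total 8,451; headcount total 387.
Composite weights (20% residents + 80% headcount): North Literacy 0.1935; Thornfield Workforce 0.3784; Riverside Youth 0.1310; Bellamy Wellness 0.2972.
Proportional shares: North Literacy 154.77; Thornfield Workforce 302.74; Riverside Youth 104.78; Bellamy Wellness 237.72.
At nearest $50: North Literacy $150; Thornfield Workforce $300; Riverside Youth $100; Bellamy Wellness $250. Sum = $800.
Sum already equals the total — no adjustment.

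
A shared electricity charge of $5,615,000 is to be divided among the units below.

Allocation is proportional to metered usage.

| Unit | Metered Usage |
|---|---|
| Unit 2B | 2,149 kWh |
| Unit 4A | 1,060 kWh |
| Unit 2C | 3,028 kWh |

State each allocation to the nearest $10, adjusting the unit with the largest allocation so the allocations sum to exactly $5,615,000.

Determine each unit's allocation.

Metered usage total: 6,237.
Pro-rata amounts: Unit 2B 2,149/6,237 × $5,615,000 = 1,934,685.75; Unit 4A 1,060/6,237 × $5,615,000 = 954,288.92; Unit 2C 3,028/6,237 × $5,615,000 = 2,726,025.33.
Rounded to nearest $10: Unit 2B $1,934,690; Unit 4A $954,290; Unit 2C $2,726,030. Sum = $5,615,010.
Difference $5,615,000 − $5,615,010 = −$10 applied to largest allocation (Unit 2C): Unit 2C becomes $2,726,020.

Unit 2B: $1,934,690 | Unit 4A: $954,290 | Unit 2C: $2,726,020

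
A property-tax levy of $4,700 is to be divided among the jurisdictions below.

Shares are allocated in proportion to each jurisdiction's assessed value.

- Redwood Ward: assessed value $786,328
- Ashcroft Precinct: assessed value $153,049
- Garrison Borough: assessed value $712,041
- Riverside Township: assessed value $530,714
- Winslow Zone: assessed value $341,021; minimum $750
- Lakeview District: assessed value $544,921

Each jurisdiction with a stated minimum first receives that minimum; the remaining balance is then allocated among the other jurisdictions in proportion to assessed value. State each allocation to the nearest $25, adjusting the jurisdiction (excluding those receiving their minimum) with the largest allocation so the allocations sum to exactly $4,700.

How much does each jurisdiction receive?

Redwood Ward: $1,125 · Ashcroft Precinct: $225 · Garrison Borough: $1,025 · Riverside Township: $775 · Winslow Zone: $750 · Lakeview District: $800

Guaranteed amounts: Winslow Zone $750. Balance $3,950.
Balance split over remaining assessed value 2,727,053: Redwood Ward 1,138.96 → $1,150; Ashcroft Precinct 221.68 → $225; Garrison Borough 1,031.36 → $1,025; Riverside Township 768.71 → $775; Lakeview District 789.29 → $800.
Rounding difference −$25 applied to Redwood Ward → $1,125.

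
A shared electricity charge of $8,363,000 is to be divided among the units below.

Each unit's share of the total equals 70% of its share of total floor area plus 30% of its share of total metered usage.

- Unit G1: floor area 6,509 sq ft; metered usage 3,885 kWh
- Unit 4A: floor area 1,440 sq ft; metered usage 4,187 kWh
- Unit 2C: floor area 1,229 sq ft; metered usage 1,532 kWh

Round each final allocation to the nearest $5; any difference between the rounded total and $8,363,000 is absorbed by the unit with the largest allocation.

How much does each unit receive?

Totals — floor area 9,178, metered usage 9,604.
Combined weights (70% floor area + 30% metered usage): Unit G1 0.6178; Unit 4A 0.2406; Unit 2C 0.1416.
Raw shares: Unit G1 5,166,601.33; Unit 4A 2,012,280.84; Unit 2C 1,184,117.83.
After rounding ($5): Unit G1 $5,166,600; Unit 4A $2,012,280; Unit 2C $1,184,120. Sum = $8,363,000.
Sum already equals the total — no adjustment.

Unit G1: $5,166,600 · Unit 4A: $2,012,280 · Unit 2C: $1,184,120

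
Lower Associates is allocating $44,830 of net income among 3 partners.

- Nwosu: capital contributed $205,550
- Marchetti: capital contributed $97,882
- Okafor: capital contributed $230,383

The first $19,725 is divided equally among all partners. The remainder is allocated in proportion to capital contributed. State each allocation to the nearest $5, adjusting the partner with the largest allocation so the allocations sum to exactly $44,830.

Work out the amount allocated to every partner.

Equal tier: $19,725 ÷ 3 = $6,575 apiece.
Remainder $25,105 by capital contributed (total 533,815): Nwosu 9,666.89 → $9,665; Marchetti 4,603.33 → $4,605; Okafor 10,834.77 → $10,835.
Totals: Nwosu $6,575 + $9,665 = $16,240; Marchetti $6,575 + $4,605 = $11,180; Okafor $6,575 + $10,835 = $17,410.

Nwosu: $16,240; Marchetti: $11,180; Okafor: $17,410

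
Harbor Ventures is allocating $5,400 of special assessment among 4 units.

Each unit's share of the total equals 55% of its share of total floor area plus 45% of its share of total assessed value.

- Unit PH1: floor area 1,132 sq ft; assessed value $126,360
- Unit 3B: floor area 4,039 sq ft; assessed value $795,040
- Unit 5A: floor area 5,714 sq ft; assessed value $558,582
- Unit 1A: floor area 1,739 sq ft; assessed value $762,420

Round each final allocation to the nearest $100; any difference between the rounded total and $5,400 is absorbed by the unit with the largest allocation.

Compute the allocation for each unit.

Floor area total 12,624; assessed value total 2,242,402.
Blended shares (55% floor area + 45% assessed value): Unit PH1 0.0747; Unit 3B 0.3355; Unit 5A 0.3610; Unit 1A 0.2288.
Proportional shares: Unit PH1 403.25; Unit 3B 1,811.79; Unit 5A 1,949.62; Unit 1A 1,235.33.
After rounding ($100): Unit PH1 $400; Unit 3B $1,800; Unit 5A $1,900; Unit 1A $1,200. Sum = $5,300.
Difference $5,400 − $5,300 = +$100 applied to largest allocation (Unit 5A): Unit 5A becomes $2,000.

Unit PH1: $400 | Unit 3B: $1,800 | Unit 5A: $2,000 | Unit 1A: $1,200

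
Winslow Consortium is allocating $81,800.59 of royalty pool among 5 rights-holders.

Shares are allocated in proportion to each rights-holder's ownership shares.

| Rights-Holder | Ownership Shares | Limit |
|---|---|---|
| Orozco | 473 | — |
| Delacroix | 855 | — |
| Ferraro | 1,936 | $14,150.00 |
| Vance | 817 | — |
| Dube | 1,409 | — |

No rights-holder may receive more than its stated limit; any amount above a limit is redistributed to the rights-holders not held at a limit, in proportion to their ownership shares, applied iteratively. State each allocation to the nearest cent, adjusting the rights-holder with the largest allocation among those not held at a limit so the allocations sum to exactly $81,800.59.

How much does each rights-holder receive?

Ownership shares total: 5,490.
Pro-rata shares before constraints: Orozco 7,047.6647; Delacroix 12,739.4361; Ferraro 28,846.2554; Vance 12,173.2390; Dube 20,993.9948.
Cap binds for Ferraro ($14,150.00); residual $67,650.59 reallocated over remaining ownership shares 3,554.
Shares after redistribution: Orozco 9,003.5816 → $9,003.58; Delacroix 16,274.9731 → $16,274.97; Vance 15,551.6410 → $15,551.64; Dube 26,820.3943 → $26,820.39.
Rounding difference +$0.01 applied to Dube → $26,820.40.

Orozco: $9,003.58 · Delacroix: $16,274.97 · Ferraro: $14,150.00 · Vance: $15,551.64 · Dube: $26,820.40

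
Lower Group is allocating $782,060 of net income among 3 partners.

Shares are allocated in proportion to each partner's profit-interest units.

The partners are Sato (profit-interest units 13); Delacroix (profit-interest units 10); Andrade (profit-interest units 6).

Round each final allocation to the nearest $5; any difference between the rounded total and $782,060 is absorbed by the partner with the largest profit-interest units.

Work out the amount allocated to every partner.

Total profit-interest units = 13 + 10 + 6 = 29.
Unrounded shares: Sato 350,578.62; Delacroix 269,675.86; Andrade 161,805.52.
Rounded to nearest $5: Sato $350,580; Delacroix $269,675; Andrade $161,805. Sum = $782,060.
Rounded total matches; no reconciliation needed.

Sato: $350,580; Delacroix: $269,675; Andrade: $161,805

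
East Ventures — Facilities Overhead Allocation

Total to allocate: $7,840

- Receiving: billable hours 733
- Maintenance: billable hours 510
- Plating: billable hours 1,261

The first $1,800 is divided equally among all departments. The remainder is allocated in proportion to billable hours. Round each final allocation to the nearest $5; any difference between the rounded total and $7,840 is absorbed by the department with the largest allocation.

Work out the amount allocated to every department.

Receiving: $2,370 · Maintenance: $1,830 · Plating: $3,640

$1,800 shared equally gives $600 per department.
Remainder $6,040 by billable hours (total 2,504): Receiving 1,768.10 → $1,770; Maintenance 1,230.19 → $1,230; Plating 3,041.71 → $3,040.
Totals: Receiving $600 + $1,770 = $2,370; Maintenance $600 + $1,230 = $1,830; Plating $600 + $3,040 = $3,640.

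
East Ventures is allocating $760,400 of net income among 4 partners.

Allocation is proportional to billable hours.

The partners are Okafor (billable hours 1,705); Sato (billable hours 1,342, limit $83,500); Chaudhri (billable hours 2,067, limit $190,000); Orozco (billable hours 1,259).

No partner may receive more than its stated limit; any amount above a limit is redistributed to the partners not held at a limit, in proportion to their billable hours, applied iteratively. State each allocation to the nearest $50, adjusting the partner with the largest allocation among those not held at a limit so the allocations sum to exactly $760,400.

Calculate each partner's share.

Sum of billable hours: 6,373.
Pro-rata shares before constraints: Okafor 203,433.55; Sato 160,121.89; Chaudhri 246,625.89; Orozco 150,218.67.
Cap binds for Sato ($83,500), Chaudhri ($190,000); residual $486,900 reallocated over remaining billable hours 2,964.
Shares after redistribution: Okafor 280,082.49 → $280,100; Orozco 206,817.51 → $206,800.

Okafor: $280,100 · Sato: $83,500 · Chaudhri: $190,000 · Orozco: $206,800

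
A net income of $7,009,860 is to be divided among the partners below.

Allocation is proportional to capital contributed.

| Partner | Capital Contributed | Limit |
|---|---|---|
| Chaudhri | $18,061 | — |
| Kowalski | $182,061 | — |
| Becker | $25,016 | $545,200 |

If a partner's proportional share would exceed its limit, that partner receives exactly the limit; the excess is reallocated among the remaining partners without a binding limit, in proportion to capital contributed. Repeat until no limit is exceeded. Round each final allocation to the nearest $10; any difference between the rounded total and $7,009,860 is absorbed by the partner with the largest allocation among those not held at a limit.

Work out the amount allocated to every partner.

Chaudhri: $583,440 | Kowalski: $5,881,220 | Becker: $545,200

Combined capital contributed = 225,138.
Unconstrained shares: Chaudhri 562,344.35; Kowalski 5,668,621.56; Becker 778,894.09.
Capped: Becker ($545,200); balance $6,464,660 reallocated over remaining capital contributed 200,122.
Redistributed shares: Chaudhri 583,435.23 → $583,440; Kowalski 5,881,224.77 → $5,881,220.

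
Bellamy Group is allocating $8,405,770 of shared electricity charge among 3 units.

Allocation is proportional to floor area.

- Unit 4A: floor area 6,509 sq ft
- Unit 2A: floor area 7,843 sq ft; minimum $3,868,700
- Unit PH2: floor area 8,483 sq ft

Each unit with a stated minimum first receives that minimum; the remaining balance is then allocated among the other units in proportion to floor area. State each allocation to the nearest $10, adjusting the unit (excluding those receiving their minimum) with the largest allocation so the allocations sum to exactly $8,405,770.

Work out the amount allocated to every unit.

Guaranteed amounts: Unit 2A $3,868,700. Residual $4,537,070.
Residual split over remaining floor area 14,992: Unit 4A 1,969,836.49 → $1,969,840; Unit PH2 2,567,233.51 → $2,567,230.

Unit 4A: $1,969,840; Unit 2A: $3,868,700; Unit PH2: $2,567,230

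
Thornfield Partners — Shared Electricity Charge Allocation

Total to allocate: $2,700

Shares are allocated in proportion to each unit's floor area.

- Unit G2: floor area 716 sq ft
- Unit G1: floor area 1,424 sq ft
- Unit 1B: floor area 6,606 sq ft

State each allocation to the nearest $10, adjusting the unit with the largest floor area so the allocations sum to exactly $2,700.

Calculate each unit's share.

Floor area total: 716 + 1,424 + 6,606 = 8,746.
Raw shares: Unit G2 221.04; Unit G1 439.61; Unit 1B 2,039.36.
Rounded to nearest $10: Unit G2 $220; Unit G1 $440; Unit 1B $2,040. Sum = $2,700.
No rounding difference to absorb.

Unit G2: $220 | Unit G1: $440 | Unit 1B: $2,040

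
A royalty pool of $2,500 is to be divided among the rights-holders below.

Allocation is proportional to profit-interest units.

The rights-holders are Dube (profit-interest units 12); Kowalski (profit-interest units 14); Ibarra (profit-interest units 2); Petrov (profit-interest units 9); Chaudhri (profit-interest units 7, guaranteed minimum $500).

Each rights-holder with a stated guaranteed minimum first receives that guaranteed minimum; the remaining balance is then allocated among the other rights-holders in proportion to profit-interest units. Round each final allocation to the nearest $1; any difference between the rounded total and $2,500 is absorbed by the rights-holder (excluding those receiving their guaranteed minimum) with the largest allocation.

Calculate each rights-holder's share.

Guaranteed amounts: Chaudhri $500. Remaining pool $2,000.
Remaining pool split over remaining profit-interest units 37: Dube 648.65 → $649; Kowalski 756.76 → $757; Ibarra 108.11 → $108; Petrov 486.49 → $486.

Dube: $649 | Kowalski: $757 | Ibarra: $108 | Petrov: $486 | Chaudhri: $500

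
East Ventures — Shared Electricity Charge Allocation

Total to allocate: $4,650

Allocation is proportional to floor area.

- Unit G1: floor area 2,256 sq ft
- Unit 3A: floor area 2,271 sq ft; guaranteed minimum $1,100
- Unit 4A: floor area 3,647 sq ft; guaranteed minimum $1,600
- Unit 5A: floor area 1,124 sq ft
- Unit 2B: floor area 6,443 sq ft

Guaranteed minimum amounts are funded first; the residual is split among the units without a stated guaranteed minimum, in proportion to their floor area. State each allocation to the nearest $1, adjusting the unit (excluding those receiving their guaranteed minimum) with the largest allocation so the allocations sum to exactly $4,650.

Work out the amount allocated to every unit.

Unit G1: $448 | Unit 3A: $1,100 | Unit 4A: $1,600 | Unit 5A: $223 | Unit 2B: $1,279

Fund the minimums — Unit 3A $1,100; Unit 4A $1,600. Remaining pool $1,950.
Remaining pool split over remaining floor area 9,823: Unit G1 447.85 → $448; Unit 5A 223.13 → $223; Unit 2B 1,279.02 → $1,279.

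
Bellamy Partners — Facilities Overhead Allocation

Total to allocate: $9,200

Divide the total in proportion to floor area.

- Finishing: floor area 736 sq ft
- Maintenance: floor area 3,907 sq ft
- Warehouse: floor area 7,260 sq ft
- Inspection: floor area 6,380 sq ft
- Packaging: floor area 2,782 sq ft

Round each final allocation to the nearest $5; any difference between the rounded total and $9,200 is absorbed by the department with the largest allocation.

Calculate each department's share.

Finishing: $320 | Maintenance: $1,705 | Warehouse: $3,175 | Inspection: $2,785 | Packaging: $1,215

Sum of floor area: 21,065.
Raw shares: Finishing 736/21,065 × $9,200 = 321.44; Maintenance 3,907/21,065 × $9,200 = 1,706.36; Warehouse 7,260/21,065 × $9,200 = 3,170.76; Inspection 6,380/21,065 × $9,200 = 2,786.42; Packaging 2,782/21,065 × $9,200 = 1,215.02.
After rounding ($5): Finishing $320; Maintenance $1,705; Warehouse $3,170; Inspection $2,785; Packaging $1,215. Sum = $9,195.
Difference $9,200 − $9,195 = +$5 applied to largest allocation (Warehouse): Warehouse becomes $3,175.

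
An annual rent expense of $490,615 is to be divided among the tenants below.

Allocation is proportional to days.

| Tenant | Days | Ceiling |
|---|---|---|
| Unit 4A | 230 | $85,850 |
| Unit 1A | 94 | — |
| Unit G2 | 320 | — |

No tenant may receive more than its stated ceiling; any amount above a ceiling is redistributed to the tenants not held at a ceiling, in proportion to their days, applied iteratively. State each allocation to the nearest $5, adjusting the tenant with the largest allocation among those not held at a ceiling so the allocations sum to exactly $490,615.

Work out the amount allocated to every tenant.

Unit 4A: $85,850 | Unit 1A: $91,905 | Unit G2: $312,860

Sum of days: 644.
Proportional shares (ignoring caps): Unit 4A 175,219.64; Unit 1A 71,611.51; Unit G2 243,783.85.
Held at cap: Unit 4A ($85,850); residual $404,765 reallocated over remaining days 414.
Remaining shares: Unit 1A 91,903.16 → $91,905; Unit G2 312,861.84 → $312,860.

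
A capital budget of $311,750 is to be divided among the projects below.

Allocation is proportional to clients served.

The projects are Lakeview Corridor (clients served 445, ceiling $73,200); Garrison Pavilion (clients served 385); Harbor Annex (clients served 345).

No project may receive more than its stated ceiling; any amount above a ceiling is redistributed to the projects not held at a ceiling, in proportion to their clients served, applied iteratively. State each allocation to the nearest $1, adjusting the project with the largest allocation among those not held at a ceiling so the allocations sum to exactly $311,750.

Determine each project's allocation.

Lakeview Corridor: $73,200 | Garrison Pavilion: $125,811 | Harbor Annex: $112,739

Sum of clients served: 1,175.
Pro-rata shares before constraints: Lakeview Corridor 118,067.02; Garrison Pavilion 102,147.87; Harbor Annex 91,535.11.
Cap binds for Lakeview Corridor ($73,200); balance $238,550 reallocated over remaining clients served 730.
Redistributed shares: Garrison Pavilion 125,810.62 → $125,811; Harbor Annex 112,739.38 → $112,739.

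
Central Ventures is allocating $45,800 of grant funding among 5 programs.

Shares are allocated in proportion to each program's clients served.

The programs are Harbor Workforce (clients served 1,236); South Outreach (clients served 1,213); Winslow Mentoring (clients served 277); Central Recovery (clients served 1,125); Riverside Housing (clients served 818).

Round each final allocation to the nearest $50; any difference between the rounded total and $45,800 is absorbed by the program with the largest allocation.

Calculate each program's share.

Total clients served = 4,669.
Pro-rata amounts: Harbor Workforce 1,236/4,669 × $45,800 = 12,124.39; South Outreach 1,213/4,669 × $45,800 = 11,898.78; Winslow Mentoring 277/4,669 × $45,800 = 2,717.20; Central Recovery 1,125/4,669 × $45,800 = 11,035.55; Riverside Housing 818/4,669 × $45,800 = 8,024.07.
Rounded to nearest $50: Harbor Workforce $12,100; South Outreach $11,900; Winslow Mentoring $2,700; Central Recovery $11,050; Riverside Housing $8,000. Sum = $45,750.
Difference $45,800 − $45,750 = +$50 applied to largest allocation (Harbor Workforce): Harbor Workforce becomes $12,150.

Harbor Workforce: $12,150; South Outreach: $11,900; Winslow Mentoring: $2,700; Central Recovery: $11,050; Riverside Housing: $8,000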